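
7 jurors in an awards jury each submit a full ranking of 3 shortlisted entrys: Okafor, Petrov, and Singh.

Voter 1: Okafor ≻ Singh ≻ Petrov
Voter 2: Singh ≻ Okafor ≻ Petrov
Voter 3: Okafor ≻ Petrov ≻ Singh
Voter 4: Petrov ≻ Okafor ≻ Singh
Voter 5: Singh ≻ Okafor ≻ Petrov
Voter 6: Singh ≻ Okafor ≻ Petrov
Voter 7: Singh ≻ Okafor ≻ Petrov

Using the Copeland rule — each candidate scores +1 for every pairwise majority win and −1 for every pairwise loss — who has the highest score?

Pairwise results:
  Okafor vs Petrov: Okafor wins 6–1.
  Okafor vs Singh: Singh wins 4–3.
  Petrov vs Singh: Singh wins 5–2.
Copeland scores (wins − losses):
  Okafor: 1 − 1 = 0
  Petrov: 0 − 2 = -2
  Singh: 2 − 0 = 2
Singh has the best Copeland score.

Singh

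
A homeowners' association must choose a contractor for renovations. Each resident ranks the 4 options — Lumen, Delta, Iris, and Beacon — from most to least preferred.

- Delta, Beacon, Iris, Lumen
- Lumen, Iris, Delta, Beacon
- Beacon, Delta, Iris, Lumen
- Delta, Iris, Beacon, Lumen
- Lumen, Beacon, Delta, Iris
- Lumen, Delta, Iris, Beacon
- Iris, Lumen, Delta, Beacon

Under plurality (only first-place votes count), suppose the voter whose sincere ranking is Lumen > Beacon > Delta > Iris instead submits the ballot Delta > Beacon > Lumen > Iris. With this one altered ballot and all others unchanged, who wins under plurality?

Delta

First-place totals with the altered ballot: Lumen 2, Delta 3, Iris 1, Beacon 1.
The switch changes the winner from Lumen to Delta.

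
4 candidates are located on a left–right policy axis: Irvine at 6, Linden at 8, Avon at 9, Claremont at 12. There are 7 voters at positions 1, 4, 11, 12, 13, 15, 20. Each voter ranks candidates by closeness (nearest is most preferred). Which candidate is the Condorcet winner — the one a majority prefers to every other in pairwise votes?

With single-peaked preferences on a line, the Condorcet winner is the candidate closest to the median voter.
The median voter (position 12) is closest to Claremont at 12.
Check: Claremont vs Linden — voters closer to Claremont: 5 of 7.

Claremont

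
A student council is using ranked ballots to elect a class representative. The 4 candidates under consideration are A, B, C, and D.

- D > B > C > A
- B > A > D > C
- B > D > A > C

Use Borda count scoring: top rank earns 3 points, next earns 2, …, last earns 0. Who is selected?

Borda scores:
  A: 0 + 2 + 1 = 3
  B: 2 + 3 + 3 = 8
  C: 1 + 0 + 0 = 1
  D: 3 + 1 + 2 = 6
B has the highest total.

B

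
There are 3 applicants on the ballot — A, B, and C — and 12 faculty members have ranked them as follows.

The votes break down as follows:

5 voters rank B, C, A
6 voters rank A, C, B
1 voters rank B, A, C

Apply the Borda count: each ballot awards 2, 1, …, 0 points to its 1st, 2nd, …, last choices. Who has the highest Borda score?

Borda scores:
  A: 5·0 + 6·2 + 1 = 13
  B: 5·2 + 6·0 + 2 = 12
  C: 5·1 + 6·1 + 0 = 11
A has the highest total.

A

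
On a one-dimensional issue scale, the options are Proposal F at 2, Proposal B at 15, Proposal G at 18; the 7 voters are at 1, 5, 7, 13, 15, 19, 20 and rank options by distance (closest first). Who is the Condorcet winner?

Proposal B

With single-peaked preferences on a line, the Condorcet winner is the candidate closest to the median voter.
The median voter (position 13) is closest to Proposal B at 15.
Check: Proposal B vs Proposal G — voters closer to Proposal B: 5 of 7.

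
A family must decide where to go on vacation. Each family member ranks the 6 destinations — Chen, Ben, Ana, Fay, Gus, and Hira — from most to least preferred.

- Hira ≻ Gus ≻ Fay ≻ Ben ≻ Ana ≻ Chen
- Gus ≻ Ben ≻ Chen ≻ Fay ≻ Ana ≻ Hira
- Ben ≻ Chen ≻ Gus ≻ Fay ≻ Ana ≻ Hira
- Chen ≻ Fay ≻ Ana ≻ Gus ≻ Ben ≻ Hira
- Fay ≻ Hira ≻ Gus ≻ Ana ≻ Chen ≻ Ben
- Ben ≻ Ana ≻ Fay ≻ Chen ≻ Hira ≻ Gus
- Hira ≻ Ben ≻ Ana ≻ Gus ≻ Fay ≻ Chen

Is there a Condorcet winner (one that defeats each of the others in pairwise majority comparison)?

Head-to-head results (7 voters total):
Chen vs Ben: Ben wins 5–2.
Chen vs Ana: Ana wins 4–3.
Chen vs Fay: Fay wins 4–3.
Chen vs Gus: Gus wins 4–3.
Chen vs Hira: Chen wins 4–3.
Ben vs Ana: Ben wins 5–2.
Ben vs Fay: Ben wins 4–3.
Ben vs Gus: Gus wins 4–3.
Ben vs Hira: Ben wins 4–3.
Ana vs Fay: Fay wins 5–2.
Ana vs Gus: Gus wins 4–3.
Ana vs Hira: Ana wins 4–3.
Fay vs Gus: Gus wins 4–3.
Fay vs Hira: Fay wins 5–2.
Gus vs Hira: Hira wins 4–3.
No candidate beats all others: Chen beats Hira beats Gus beats Chen, a majority cycle.

No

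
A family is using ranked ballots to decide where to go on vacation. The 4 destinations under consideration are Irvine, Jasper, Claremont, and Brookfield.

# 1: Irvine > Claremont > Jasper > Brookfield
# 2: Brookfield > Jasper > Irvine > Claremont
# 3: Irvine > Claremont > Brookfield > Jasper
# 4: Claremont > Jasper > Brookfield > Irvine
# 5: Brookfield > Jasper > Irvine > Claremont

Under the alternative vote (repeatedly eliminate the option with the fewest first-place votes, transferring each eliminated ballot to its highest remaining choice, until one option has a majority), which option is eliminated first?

Jasper

Round 1: Irvine 2, Brookfield 2, Claremont 1, Jasper 0. Jasper has the fewest and is eliminated.
Round 2: Irvine 2, Brookfield 2, Claremont 1. Claremont has the fewest and is eliminated.
Round 3: Brookfield 3, Irvine 2. Brookfield has a majority.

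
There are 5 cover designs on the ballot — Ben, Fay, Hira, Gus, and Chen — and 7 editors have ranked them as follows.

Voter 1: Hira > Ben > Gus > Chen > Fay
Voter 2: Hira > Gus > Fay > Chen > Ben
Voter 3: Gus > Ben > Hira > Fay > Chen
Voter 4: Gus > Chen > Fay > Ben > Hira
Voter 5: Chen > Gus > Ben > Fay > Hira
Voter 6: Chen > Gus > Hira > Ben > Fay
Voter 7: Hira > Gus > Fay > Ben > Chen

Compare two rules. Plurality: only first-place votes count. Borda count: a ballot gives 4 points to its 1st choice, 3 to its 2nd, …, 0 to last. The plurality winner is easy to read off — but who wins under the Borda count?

Gus

Plurality first-place counts: Ben 0, Fay 0, Hira 3, Gus 2, Chen 2 → Hira.
Borda totals: Ben 11, Fay 8, Hira 16, Gus 22, Chen 13 → Gus.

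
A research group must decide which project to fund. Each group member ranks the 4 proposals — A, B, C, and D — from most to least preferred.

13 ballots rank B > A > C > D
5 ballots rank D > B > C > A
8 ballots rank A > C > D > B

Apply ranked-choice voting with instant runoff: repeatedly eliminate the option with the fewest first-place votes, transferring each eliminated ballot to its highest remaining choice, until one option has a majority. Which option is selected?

Round 1: B 13, A 8, D 5, C 0. C has the fewest and is eliminated.
Round 2: B 13, A 8, D 5. D has the fewest and is eliminated.
Round 3: B 18, A 8. B has a majority.

B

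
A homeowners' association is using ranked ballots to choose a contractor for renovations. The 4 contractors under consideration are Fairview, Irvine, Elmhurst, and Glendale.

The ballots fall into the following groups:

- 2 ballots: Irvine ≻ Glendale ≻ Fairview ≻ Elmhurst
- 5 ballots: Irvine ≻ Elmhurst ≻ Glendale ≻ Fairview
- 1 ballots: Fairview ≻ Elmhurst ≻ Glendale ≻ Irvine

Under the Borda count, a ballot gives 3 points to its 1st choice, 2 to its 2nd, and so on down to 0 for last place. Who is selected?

Irvine

Borda scores:
  Fairview: 2·1 + 5·0 + 3 = 5
  Irvine: 2·3 + 5·3 + 0 = 21
  Elmhurst: 2·0 + 5·2 + 2 = 12
  Glendale: 2·2 + 5·1 + 1 = 10
Irvine has the highest total.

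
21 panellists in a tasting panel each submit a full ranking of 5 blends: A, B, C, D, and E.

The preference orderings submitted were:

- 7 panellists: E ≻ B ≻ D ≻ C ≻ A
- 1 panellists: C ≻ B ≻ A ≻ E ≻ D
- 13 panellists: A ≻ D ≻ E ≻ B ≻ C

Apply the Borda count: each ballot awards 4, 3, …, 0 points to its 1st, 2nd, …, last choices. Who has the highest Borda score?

Borda scores:
  A: 7·0 + 2 + 13·4 = 54
  B: 7·3 + 3 + 13·1 = 37
  C: 7·1 + 4 + 13·0 = 11
  D: 7·2 + 0 + 13·3 = 53
  E: 7·4 + 1 + 13·2 = 55
E has the highest total.

E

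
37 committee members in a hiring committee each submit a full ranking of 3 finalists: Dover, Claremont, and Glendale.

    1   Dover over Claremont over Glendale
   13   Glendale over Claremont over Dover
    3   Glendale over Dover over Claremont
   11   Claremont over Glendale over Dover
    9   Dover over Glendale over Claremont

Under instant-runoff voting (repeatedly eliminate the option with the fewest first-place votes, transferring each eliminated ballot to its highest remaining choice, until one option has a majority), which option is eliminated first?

Dover

Round 1: Glendale 16, Claremont 11, Dover 10. Dover has the fewest and is eliminated.
Round 2: Glendale 25, Claremont 12. Glendale has a majority.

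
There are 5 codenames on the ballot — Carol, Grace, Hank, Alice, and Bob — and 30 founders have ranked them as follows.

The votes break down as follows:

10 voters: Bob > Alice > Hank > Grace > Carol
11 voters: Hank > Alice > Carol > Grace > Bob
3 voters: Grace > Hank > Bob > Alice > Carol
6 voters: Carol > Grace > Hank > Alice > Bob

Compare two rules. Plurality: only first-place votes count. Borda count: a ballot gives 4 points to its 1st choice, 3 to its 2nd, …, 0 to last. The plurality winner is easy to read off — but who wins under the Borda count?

Hank

Plurality first-place counts: Carol 6, Grace 3, Hank 11, Alice 0, Bob 10 → Hank.
Borda totals: Carol 46, Grace 51, Hank 85, Alice 72, Bob 46 → Hank.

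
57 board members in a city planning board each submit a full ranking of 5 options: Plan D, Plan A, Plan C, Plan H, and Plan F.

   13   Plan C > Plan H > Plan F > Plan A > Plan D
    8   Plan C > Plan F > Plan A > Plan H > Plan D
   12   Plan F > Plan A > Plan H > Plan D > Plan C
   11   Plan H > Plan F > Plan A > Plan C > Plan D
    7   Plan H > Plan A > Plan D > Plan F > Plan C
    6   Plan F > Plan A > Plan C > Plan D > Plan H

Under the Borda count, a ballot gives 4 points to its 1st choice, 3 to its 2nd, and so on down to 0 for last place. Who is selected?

Borda scores:
  Plan D: 13·0 + 8·0 + 12·1 + 11·0 + 7·2 + 6·1 = 32
  Plan A: 13·1 + 8·2 + 12·3 + 11·2 + 7·3 + 6·3 = 126
  Plan C: 13·4 + 8·4 + 12·0 + 11·1 + 7·0 + 6·2 = 107
  Plan H: 13·3 + 8·1 + 12·2 + 11·4 + 7·4 + 6·0 = 143
  Plan F: 13·2 + 8·3 + 12·4 + 11·3 + 7·1 + 6·4 = 162
Plan F has the highest total.

Plan F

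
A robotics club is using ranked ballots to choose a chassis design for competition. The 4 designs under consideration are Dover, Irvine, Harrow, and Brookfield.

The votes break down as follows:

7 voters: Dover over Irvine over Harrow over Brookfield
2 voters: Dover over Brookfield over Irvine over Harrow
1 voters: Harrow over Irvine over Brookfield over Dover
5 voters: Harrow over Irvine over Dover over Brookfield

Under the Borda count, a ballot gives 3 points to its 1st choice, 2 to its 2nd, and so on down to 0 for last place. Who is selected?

Borda scores:
  Dover: 7·3 + 2·3 + 0 + 5·1 = 32
  Irvine: 7·2 + 2·1 + 2 + 5·2 = 28
  Harrow: 7·1 + 2·0 + 3 + 5·3 = 25
  Brookfield: 7·0 + 2·2 + 1 + 5·0 = 5
Dover has the highest total.

Dover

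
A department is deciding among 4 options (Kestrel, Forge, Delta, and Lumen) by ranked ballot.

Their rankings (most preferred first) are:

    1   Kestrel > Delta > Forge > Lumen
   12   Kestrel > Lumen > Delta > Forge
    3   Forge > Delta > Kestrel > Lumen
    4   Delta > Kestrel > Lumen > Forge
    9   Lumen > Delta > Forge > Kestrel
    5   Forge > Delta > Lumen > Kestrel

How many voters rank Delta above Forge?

26

Ballots ranking Delta above Forge: 1+12+4+9 = 26.
Ballots ranking Forge above Delta: 3+5 = 8.
So 26 of 34 voters prefer Delta to Forge.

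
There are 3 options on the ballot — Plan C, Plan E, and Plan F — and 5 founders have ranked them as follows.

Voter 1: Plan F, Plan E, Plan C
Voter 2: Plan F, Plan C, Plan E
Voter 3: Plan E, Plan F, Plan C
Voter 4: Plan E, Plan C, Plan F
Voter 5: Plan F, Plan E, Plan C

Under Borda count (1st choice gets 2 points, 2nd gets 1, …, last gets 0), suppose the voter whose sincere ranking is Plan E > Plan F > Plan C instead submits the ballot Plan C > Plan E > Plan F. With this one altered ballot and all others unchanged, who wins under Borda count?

Borda totals with the altered ballot: Plan C 4, Plan E 5, Plan F 6.
The winner is unchanged: still Plan F.

Plan F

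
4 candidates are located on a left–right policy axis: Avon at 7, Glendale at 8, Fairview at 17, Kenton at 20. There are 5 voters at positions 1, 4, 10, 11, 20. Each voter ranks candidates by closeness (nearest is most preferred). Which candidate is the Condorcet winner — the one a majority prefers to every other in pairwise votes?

With single-peaked preferences on a line, the Condorcet winner is the candidate closest to the median voter.
The median voter (position 10) is closest to Glendale at 8.
Check: Glendale vs Kenton — voters closer to Glendale: 4 of 5.

Glendale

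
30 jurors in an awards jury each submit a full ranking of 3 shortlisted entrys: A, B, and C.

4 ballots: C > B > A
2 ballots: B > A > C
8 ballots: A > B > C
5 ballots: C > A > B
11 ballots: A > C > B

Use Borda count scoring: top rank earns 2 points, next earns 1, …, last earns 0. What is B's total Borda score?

Borda scores:
  A: 4·0 + 2·1 + 8·2 + 5·1 + 11·2 = 45
  B: 4·1 + 2·2 + 8·1 + 5·0 + 11·0 = 16
  C: 4·2 + 2·0 + 8·0 + 5·2 + 11·1 = 29

16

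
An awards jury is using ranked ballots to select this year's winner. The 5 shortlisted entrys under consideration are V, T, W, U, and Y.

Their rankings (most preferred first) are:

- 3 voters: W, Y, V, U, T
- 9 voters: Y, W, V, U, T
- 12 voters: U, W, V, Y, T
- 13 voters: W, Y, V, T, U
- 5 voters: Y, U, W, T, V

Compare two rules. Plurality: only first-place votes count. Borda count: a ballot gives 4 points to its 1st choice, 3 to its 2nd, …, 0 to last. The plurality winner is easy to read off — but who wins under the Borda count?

W

Plurality first-place counts: V 0, T 0, W 16, U 12, Y 14 → W.
Borda totals: V 74, T 18, W 137, U 75, Y 116 → W.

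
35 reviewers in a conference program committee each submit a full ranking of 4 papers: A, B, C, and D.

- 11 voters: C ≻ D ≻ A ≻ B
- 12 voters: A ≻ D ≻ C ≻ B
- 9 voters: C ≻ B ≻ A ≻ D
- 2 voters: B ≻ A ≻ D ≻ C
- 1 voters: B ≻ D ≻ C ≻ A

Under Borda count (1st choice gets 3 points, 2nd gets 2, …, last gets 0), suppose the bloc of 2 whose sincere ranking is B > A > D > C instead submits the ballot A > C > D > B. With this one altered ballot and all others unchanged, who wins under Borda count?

C

Borda totals with the altered ballot: A 62, B 21, C 77, D 50.
The winner is unchanged: still C.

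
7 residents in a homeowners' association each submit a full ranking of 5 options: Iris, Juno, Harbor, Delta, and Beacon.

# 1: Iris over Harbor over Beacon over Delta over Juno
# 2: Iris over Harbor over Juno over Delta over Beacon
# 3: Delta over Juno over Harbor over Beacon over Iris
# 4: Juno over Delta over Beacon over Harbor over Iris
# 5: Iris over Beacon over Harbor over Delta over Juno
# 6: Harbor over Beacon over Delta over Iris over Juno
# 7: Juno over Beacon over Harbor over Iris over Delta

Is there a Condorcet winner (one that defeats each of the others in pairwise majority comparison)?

Head-to-head results (7 voters total):
Iris vs Juno: Iris wins 4–3.
Iris vs Harbor: Harbor wins 4–3.
Iris vs Delta: Iris wins 4–3.
Iris vs Beacon: Beacon wins 4–3.
Juno vs Harbor: Harbor wins 4–3.
Juno vs Delta: Delta wins 4–3.
Juno vs Beacon: Juno wins 4–3.
Harbor vs Delta: Harbor wins 5–2.
Harbor vs Beacon: Harbor wins 4–3.
Delta vs Beacon: Beacon wins 4–3.
Harbor beats each rival — Iris (4–3), Juno (4–3), Delta (5–2), Beacon (4–3) — so Harbor is the Condorcet winner.

Yes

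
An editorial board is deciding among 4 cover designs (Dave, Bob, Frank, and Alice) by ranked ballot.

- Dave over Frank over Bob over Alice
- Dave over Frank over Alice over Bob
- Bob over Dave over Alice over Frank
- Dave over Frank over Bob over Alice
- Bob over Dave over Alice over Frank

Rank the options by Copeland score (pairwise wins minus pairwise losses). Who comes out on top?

Dave

Pairwise results:
  Dave vs Bob: Dave wins 3–2.
  Dave vs Frank: Dave wins 5–0.
  Dave vs Alice: Dave wins 5–0.
  Bob vs Frank: Frank wins 3–2.
  Bob vs Alice: Bob wins 4–1.
  Frank vs Alice: Frank wins 3–2.
Copeland scores (wins − losses):
  Dave: 3 − 0 = 3
  Bob: 1 − 2 = -1
  Frank: 2 − 1 = 1
  Alice: 0 − 3 = -3
Dave has the best Copeland score.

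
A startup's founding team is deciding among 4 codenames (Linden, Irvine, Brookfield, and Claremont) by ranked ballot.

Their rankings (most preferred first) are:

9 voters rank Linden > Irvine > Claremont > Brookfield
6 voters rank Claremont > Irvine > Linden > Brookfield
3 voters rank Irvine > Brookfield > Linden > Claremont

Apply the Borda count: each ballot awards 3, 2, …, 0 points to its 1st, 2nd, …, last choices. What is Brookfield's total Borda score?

Borda scores:
  Linden: 9·3 + 6·1 + 3·1 = 36
  Irvine: 9·2 + 6·2 + 3·3 = 39
  Brookfield: 9·0 + 6·0 + 3·2 = 6
  Claremont: 9·1 + 6·3 + 3·0 = 27

6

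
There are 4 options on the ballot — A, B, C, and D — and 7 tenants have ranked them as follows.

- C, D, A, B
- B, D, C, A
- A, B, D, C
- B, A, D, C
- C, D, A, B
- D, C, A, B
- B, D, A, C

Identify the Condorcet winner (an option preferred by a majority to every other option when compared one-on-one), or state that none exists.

There is no Condorcet winner

Head-to-head results (7 voters total):
A vs B: A wins 4–3.
A vs C: C wins 4–3.
A vs D: D wins 5–2.
B vs C: B wins 4–3.
B vs D: B wins 4–3.
C vs D: D wins 5–2.
No candidate beats all others: A beats B beats C beats A, a majority cycle.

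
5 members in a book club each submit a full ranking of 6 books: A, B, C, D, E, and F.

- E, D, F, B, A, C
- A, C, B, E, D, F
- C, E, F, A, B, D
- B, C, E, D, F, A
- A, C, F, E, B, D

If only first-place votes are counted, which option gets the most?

First-place vote totals:
  A: 2
  B: 1
  C: 1
  D: 0
  E: 1
  F: 0
A has the most first-place votes.

A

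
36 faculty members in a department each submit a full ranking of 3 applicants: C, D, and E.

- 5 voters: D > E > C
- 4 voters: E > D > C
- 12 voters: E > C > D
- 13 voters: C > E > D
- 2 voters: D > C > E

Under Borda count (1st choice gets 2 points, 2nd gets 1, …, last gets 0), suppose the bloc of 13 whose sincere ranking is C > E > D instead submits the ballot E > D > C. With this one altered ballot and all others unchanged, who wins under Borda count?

E

Borda totals with the altered ballot: C 14, D 31, E 63.
The winner is unchanged: still E.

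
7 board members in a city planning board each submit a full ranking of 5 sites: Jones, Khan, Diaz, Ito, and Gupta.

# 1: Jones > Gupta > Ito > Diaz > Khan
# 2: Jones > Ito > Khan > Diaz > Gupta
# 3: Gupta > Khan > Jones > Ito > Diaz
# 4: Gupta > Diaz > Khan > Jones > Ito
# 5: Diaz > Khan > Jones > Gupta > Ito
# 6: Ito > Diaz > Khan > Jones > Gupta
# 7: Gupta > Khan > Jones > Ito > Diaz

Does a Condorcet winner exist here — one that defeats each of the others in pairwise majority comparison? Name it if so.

None — there is no Condorcet winner

Head-to-head results (7 voters total):
Jones vs Khan: Khan wins 5–2.
Jones vs Diaz: Jones wins 4–3.
Jones vs Ito: Jones wins 6–1.
Jones vs Gupta: Jones wins 4–3.
Khan vs Diaz: Diaz wins 4–3.
Khan vs Ito: Khan wins 4–3.
Khan vs Gupta: Gupta wins 4–3.
Diaz vs Ito: Ito wins 5–2.
Diaz vs Gupta: Gupta wins 4–3.
Ito vs Gupta: Gupta wins 5–2.
No candidate beats all others: Jones beats Diaz beats Khan beats Jones, a majority cycle.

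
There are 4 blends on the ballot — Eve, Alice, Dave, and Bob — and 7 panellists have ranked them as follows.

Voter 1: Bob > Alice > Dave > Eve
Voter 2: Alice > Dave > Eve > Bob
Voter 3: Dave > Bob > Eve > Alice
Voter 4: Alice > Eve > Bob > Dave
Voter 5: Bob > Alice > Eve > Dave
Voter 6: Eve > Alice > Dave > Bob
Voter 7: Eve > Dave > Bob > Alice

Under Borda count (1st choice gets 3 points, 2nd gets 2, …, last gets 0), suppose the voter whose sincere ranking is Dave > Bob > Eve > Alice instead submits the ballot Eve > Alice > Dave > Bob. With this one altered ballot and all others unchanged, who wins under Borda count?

Borda totals with the altered ballot: Eve 13, Alice 14, Dave 7, Bob 8.
The winner is unchanged: still Alice.

Alice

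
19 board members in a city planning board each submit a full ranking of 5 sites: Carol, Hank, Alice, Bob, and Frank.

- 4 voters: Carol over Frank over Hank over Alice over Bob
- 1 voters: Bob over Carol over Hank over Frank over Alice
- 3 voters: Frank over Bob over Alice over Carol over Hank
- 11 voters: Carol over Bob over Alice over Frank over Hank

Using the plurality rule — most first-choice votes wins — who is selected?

First-place vote totals:
  Carol: 15
  Hank: 0
  Alice: 0
  Bob: 1
  Frank: 3
Carol has the most first-place votes.

Carol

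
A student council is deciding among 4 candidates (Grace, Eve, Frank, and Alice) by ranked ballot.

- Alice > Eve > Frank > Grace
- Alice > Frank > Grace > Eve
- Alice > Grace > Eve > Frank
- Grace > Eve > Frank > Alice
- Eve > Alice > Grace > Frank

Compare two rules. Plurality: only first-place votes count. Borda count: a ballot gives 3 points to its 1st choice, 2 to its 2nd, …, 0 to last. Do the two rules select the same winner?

Plurality first-place counts: Grace 1, Eve 1, Frank 0, Alice 3 → Alice.
Borda totals: Grace 7, Eve 8, Frank 4, Alice 11 → Alice.
The two rules agree on Alice.

Yes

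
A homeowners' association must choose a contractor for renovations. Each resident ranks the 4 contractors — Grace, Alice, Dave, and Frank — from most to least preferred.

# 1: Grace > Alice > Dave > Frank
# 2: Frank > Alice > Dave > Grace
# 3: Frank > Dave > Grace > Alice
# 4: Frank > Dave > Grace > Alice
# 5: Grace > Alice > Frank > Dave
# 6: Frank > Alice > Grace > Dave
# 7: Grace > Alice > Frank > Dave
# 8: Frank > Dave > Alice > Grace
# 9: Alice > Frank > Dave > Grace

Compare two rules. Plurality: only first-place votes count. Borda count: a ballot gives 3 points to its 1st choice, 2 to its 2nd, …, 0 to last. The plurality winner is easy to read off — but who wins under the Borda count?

Plurality first-place counts: Grace 3, Alice 1, Dave 0, Frank 5 → Frank.
Borda totals: Grace 12, Alice 14, Dave 9, Frank 19 → Frank.

Frank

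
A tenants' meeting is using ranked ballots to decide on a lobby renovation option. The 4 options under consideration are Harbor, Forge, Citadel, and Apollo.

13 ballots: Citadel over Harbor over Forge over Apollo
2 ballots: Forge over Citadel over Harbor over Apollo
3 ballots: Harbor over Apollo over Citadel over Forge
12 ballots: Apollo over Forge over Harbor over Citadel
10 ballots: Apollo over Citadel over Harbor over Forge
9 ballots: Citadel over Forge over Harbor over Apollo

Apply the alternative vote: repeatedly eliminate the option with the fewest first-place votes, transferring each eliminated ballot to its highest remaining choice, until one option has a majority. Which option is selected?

Apollo

Round 1: Citadel 22, Apollo 22, Harbor 3, Forge 2. Forge has the fewest and is eliminated.
Round 2: Citadel 24, Apollo 22, Harbor 3. Harbor has the fewest and is eliminated.
Round 3: Apollo 25, Citadel 24. Apollo has a majority.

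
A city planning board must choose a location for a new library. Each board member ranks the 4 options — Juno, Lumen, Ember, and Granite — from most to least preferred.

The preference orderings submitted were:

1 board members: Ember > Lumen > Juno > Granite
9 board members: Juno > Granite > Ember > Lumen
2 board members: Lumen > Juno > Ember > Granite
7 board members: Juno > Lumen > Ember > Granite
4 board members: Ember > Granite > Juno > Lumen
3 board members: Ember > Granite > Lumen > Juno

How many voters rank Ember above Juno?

Ballots ranking Ember above Juno: 1+4+3 = 8.
Ballots ranking Juno above Ember: 9+2+7 = 18.
So 8 of 26 voters prefer Ember to Juno.

8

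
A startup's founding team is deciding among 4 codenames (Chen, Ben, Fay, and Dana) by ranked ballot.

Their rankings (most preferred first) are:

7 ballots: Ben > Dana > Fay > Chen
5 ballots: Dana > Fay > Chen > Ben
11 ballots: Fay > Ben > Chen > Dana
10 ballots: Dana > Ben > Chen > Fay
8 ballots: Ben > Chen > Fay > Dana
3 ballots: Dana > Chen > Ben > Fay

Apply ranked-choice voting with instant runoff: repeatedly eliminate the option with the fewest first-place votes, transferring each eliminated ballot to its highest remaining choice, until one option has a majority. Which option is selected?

Ben

Round 1: Dana 18, Ben 15, Fay 11, Chen 0. Chen has the fewest and is eliminated.
Round 2: Dana 18, Ben 15, Fay 11. Fay has the fewest and is eliminated.
Round 3: Ben 26, Dana 18. Ben has a majority.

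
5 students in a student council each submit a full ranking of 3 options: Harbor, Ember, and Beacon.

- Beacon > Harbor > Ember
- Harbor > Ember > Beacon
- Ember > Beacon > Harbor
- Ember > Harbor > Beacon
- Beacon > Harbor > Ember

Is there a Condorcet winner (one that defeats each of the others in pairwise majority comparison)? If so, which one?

Head-to-head results (5 voters total):
Harbor vs Ember: Harbor wins 3–2.
Harbor vs Beacon: Beacon wins 3–2.
Ember vs Beacon: Ember wins 3–2.
No candidate beats all others: Harbor beats Ember beats Beacon beats Harbor, a majority cycle.

No Condorcet winner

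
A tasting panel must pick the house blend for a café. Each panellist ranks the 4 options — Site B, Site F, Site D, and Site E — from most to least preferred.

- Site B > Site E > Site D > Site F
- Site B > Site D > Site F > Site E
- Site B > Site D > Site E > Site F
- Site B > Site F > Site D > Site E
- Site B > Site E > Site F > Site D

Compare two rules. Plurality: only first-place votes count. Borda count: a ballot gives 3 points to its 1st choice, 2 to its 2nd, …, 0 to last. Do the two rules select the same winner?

Plurality first-place counts: Site B 5, Site F 0, Site D 0, Site E 0 → Site B.
Borda totals: Site B 15, Site F 4, Site D 6, Site E 5 → Site B.
The two rules agree on Site B.

Yes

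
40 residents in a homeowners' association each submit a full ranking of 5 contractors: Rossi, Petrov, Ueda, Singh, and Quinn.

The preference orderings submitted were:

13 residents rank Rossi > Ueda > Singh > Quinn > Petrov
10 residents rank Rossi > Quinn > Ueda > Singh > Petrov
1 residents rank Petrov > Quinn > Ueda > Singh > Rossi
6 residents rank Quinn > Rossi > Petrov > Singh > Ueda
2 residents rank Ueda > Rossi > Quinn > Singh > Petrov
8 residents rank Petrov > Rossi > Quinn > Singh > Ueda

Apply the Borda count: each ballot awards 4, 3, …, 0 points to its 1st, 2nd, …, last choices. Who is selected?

Borda scores:
  Rossi: 13·4 + 10·4 + 0 + 6·3 + 2·3 + 8·3 = 140
  Petrov: 13·0 + 10·0 + 4 + 6·2 + 2·0 + 8·4 = 48
  Ueda: 13·3 + 10·2 + 2 + 6·0 + 2·4 + 8·0 = 69
  Singh: 13·2 + 10·1 + 1 + 6·1 + 2·1 + 8·1 = 53
  Quinn: 13·1 + 10·3 + 3 + 6·4 + 2·2 + 8·2 = 90
Rossi has the highest total.

Rossi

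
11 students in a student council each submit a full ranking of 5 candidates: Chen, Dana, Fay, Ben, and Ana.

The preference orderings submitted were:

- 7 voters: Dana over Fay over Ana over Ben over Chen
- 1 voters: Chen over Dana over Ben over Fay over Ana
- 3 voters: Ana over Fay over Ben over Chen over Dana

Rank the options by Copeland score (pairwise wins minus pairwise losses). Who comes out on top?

Pairwise results:
  Chen vs Dana: Dana wins 7–4.
  Chen vs Fay: Fay wins 10–1.
  Chen vs Ben: Ben wins 10–1.
  Chen vs Ana: Ana wins 10–1.
  Dana vs Fay: Dana wins 8–3.
  Dana vs Ben: Dana wins 8–3.
  Dana vs Ana: Dana wins 8–3.
  Fay vs Ben: Fay wins 10–1.
  Fay vs Ana: Fay wins 8–3.
  Ben vs Ana: Ana wins 10–1.
Copeland scores (wins − losses):
  Chen: 0 − 4 = -4
  Dana: 4 − 0 = 4
  Fay: 3 − 1 = 2
  Ben: 1 − 3 = -2
  Ana: 2 − 2 = 0
Dana has the best Copeland score.

Dana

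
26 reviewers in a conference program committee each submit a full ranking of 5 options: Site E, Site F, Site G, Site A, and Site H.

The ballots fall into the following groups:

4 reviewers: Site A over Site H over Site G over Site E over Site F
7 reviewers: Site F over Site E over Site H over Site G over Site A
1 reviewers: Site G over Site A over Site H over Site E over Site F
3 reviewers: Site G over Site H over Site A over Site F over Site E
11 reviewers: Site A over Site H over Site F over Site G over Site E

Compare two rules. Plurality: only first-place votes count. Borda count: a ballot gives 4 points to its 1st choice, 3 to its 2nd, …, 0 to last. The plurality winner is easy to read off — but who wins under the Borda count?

Plurality first-place counts: Site E 0, Site F 7, Site G 4, Site A 15, Site H 0 → Site A.
Borda totals: Site E 26, Site F 53, Site G 42, Site A 69, Site H 70 → Site H.

Site H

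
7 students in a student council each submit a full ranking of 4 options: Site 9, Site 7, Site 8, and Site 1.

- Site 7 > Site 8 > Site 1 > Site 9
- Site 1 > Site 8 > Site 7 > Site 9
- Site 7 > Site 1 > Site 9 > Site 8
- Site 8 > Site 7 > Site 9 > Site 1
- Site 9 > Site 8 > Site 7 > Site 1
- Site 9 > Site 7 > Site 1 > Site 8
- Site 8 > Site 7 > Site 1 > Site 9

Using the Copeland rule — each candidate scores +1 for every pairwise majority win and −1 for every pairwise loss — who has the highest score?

Site 8

Pairwise results:
  Site 9 vs Site 7: Site 7 wins 5–2.
  Site 9 vs Site 8: Site 8 wins 4–3.
  Site 9 vs Site 1: Site 1 wins 4–3.
  Site 7 vs Site 8: Site 8 wins 4–3.
  Site 7 vs Site 1: Site 7 wins 6–1.
  Site 8 vs Site 1: Site 8 wins 4–3.
Copeland scores (wins − losses):
  Site 9: 0 − 3 = -3
  Site 7: 2 − 1 = 1
  Site 8: 3 − 0 = 3
  Site 1: 1 − 2 = -1
Site 8 has the best Copeland score.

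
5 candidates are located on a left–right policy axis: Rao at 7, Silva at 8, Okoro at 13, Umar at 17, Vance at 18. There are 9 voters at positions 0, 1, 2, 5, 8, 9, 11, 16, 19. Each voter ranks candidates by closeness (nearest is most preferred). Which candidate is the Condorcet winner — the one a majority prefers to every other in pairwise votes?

With single-peaked preferences on a line, the Condorcet winner is the candidate closest to the median voter.
The median voter (position 8) is closest to Silva at 8.
Check: Silva vs Rao — voters closer to Silva: 5 of 9.

Silva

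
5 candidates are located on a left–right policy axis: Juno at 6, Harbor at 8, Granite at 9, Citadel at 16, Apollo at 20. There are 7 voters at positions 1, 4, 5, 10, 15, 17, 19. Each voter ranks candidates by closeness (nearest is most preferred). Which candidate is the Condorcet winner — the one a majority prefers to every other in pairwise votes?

With single-peaked preferences on a line, the Condorcet winner is the candidate closest to the median voter.
The median voter (position 10) is closest to Granite at 9.
Check: Granite vs Apollo — voters closer to Granite: 4 of 7.

Granite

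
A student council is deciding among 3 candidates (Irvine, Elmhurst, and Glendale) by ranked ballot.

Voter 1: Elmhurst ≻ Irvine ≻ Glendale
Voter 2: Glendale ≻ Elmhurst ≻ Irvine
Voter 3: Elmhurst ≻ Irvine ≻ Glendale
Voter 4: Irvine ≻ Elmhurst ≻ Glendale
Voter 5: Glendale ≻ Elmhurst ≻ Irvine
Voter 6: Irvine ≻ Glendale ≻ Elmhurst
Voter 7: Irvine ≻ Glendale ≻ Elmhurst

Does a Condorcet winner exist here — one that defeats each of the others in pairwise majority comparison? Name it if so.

Head-to-head results (7 voters total):
Irvine vs Elmhurst: Elmhurst wins 4–3.
Irvine vs Glendale: Irvine wins 5–2.
Elmhurst vs Glendale: Glendale wins 4–3.
No candidate beats all others: Irvine beats Glendale beats Elmhurst beats Irvine, a majority cycle.

None — there is no Condorcet winner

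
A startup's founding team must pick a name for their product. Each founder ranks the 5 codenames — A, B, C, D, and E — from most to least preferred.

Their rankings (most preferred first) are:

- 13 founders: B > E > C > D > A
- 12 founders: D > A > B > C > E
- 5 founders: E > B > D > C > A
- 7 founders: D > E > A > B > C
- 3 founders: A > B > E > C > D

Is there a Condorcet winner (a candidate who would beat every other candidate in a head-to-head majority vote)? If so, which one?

Head-to-head results (40 voters total):
A vs B: A wins 22–18.
A vs C: A wins 22–18.
A vs D: D wins 37–3.
A vs E: E wins 25–15.
B vs C: B wins 40–0.
B vs D: B wins 21–19.
B vs E: B wins 28–12.
C vs D: D wins 24–16.
C vs E: E wins 28–12.
D vs E: E wins 21–19.
No candidate beats all others: A beats B beats D beats A, a majority cycle.

None — there is no Condorcet winner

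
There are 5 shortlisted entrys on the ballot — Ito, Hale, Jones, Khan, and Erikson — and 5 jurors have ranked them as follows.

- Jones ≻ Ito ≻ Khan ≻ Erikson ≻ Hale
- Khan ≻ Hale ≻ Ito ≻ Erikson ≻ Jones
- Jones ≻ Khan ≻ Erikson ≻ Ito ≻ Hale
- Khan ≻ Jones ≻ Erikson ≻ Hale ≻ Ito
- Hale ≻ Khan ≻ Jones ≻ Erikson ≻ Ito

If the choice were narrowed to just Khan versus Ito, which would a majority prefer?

Ballots ranking Khan above Ito: 4.
Ballots ranking Ito above Khan: 1.
Khan wins the head-to-head, 4–1.

Khan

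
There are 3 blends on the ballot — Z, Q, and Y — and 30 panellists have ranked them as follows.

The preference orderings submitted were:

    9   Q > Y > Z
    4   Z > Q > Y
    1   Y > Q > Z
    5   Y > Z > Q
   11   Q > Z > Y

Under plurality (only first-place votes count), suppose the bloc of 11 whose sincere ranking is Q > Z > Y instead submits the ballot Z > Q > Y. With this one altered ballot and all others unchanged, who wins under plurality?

First-place totals with the altered ballot: Z 15, Q 9, Y 6.
The switch changes the winner from Q to Z.

Z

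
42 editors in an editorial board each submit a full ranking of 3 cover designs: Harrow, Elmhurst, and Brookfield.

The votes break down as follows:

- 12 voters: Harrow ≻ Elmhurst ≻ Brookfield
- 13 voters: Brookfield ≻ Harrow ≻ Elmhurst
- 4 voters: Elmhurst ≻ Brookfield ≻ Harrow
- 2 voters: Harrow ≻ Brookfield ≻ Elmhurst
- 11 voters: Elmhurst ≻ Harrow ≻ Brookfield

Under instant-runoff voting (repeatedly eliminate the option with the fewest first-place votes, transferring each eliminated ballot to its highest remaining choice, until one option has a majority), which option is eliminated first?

Brookfield

Round 1: Elmhurst 15, Harrow 14, Brookfield 13. Brookfield has the fewest and is eliminated.
Round 2: Harrow 27, Elmhurst 15. Harrow has a majority.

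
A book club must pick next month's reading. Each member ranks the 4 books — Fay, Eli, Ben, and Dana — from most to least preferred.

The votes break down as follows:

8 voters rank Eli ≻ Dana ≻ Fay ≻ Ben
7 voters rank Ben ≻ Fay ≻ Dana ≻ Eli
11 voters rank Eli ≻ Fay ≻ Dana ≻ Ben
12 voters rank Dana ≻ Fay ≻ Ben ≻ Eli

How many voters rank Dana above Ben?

Ballots ranking Dana above Ben: 8+11+12 = 31.
Ballots ranking Ben above Dana: 7.
So 31 of 38 voters prefer Dana to Ben.

31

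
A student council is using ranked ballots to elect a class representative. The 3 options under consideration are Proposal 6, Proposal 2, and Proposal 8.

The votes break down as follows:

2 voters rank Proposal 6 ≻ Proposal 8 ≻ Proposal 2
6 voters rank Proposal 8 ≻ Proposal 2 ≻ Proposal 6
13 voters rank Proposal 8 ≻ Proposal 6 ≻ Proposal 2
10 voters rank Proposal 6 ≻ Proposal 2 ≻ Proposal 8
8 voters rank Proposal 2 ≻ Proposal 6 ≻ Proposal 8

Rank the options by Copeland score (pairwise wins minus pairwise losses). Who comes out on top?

Pairwise results:
  Proposal 6 vs Proposal 2: Proposal 6 wins 25–14.
  Proposal 6 vs Proposal 8: Proposal 6 wins 20–19.
  Proposal 2 vs Proposal 8: Proposal 8 wins 21–18.
Copeland scores (wins − losses):
  Proposal 6: 2 − 0 = 2
  Proposal 2: 0 − 2 = -2
  Proposal 8: 1 − 1 = 0
Proposal 6 has the best Copeland score.

Proposal 6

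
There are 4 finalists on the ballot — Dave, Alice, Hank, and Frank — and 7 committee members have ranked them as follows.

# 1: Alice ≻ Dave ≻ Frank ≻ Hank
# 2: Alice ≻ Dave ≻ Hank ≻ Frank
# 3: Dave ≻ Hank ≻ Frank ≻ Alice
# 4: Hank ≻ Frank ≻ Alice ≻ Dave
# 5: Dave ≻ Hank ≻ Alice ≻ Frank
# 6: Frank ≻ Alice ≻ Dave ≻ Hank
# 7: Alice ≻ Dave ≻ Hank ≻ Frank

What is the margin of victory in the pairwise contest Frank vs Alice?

Ballots ranking Frank above Alice: 3.
Ballots ranking Alice above Frank: 4.
Alice wins 4–3, a margin of 1.

1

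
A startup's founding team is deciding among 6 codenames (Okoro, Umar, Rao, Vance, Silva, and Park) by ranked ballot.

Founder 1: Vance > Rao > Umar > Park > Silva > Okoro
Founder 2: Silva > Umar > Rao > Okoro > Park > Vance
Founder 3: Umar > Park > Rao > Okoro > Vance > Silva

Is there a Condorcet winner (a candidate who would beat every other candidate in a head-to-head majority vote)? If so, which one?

Head-to-head results (3 voters total):
Okoro vs Umar: Umar wins 3–0.
Okoro vs Rao: Rao wins 3–0.
Okoro vs Vance: Okoro wins 2–1.
Okoro vs Silva: Silva wins 2–1.
Okoro vs Park: Park wins 2–1.
Umar vs Rao: Umar wins 2–1.
Umar vs Vance: Umar wins 2–1.
Umar vs Silva: Umar wins 2–1.
Umar vs Park: Umar wins 3–0.
Rao vs Vance: Rao wins 2–1.
Rao vs Silva: Rao wins 2–1.
Rao vs Park: Rao wins 2–1.
Vance vs Silva: Vance wins 2–1.
Vance vs Park: Park wins 2–1.
Silva vs Park: Park wins 2–1.
Umar beats each rival — Okoro (3–0), Rao (2–1), Vance (2–1), Silva (2–1), Park (3–0) — so Umar is the Condorcet winner.

Umar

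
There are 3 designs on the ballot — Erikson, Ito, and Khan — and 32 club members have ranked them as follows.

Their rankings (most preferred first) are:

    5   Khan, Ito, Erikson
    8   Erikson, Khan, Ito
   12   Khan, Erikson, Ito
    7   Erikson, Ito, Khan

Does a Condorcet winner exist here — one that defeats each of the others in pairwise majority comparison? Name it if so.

Head-to-head results (32 voters total):
Erikson vs Ito: Erikson wins 27–5.
Erikson vs Khan: Khan wins 17–15.
Ito vs Khan: Khan wins 25–7.
Khan beats each rival — Erikson (17–15), Ito (25–7) — so Khan is the Condorcet winner.

Khan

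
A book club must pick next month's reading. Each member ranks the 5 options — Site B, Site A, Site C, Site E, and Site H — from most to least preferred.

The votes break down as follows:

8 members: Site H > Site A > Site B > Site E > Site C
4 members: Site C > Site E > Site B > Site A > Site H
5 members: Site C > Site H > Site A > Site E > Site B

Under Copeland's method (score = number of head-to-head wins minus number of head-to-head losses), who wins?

Pairwise results:
  Site B vs Site A: Site A wins 13–4.
  Site B vs Site C: Site C wins 9–8.
  Site B vs Site E: Site E wins 9–8.
  Site B vs Site H: Site H wins 13–4.
  Site A vs Site C: Site C wins 9–8.
  Site A vs Site E: Site A wins 13–4.
  Site A vs Site H: Site H wins 13–4.
  Site C vs Site E: Site C wins 9–8.
  Site C vs Site H: Site C wins 9–8.
  Site E vs Site H: Site H wins 13–4.
Copeland scores (wins − losses):
  Site B: 0 − 4 = -4
  Site A: 2 − 2 = 0
  Site C: 4 − 0 = 4
  Site E: 1 − 3 = -2
  Site H: 3 − 1 = 2
Site C has the best Copeland score.

Site C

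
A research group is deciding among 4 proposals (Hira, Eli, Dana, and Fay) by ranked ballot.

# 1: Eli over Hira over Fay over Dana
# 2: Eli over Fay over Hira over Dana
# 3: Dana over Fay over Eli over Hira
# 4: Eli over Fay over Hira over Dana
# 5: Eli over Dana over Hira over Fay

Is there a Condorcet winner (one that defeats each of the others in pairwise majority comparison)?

Yes

Head-to-head results (5 voters total):
Hira vs Eli: Eli wins 5–0.
Hira vs Dana: Hira wins 3–2.
Hira vs Fay: Fay wins 3–2.
Eli vs Dana: Eli wins 4–1.
Eli vs Fay: Eli wins 4–1.
Dana vs Fay: Fay wins 3–2.
Eli beats each rival — Hira (5–0), Dana (4–1), Fay (4–1) — so Eli is the Condorcet winner.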